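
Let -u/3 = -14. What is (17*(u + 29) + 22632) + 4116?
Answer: 27955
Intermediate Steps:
u = 42 (u = -3*(-14) = 42)
(17*(u + 29) + 22632) + 4116 = (17*(42 + 29) + 22632) + 4116 = (17*71 + 22632) + 4116 = (1207 + 22632) + 4116 = 23839 + 4116 = 27955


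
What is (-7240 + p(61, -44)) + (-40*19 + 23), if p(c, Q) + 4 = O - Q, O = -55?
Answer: -7992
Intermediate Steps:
p(c, Q) = -59 - Q (p(c, Q) = -4 + (-55 - Q) = -59 - Q)
(-7240 + p(61, -44)) + (-40*19 + 23) = (-7240 + (-59 - 1*(-44))) + (-40*19 + 23) = (-7240 + (-59 + 44)) + (-760 + 23) = (-7240 - 15) - 737 = -7255 - 737 = -7992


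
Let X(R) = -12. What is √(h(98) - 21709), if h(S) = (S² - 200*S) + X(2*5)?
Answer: I*√31717 ≈ 178.09*I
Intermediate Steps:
h(S) = -12 + S² - 200*S (h(S) = (S² - 200*S) - 12 = -12 + S² - 200*S)
√(h(98) - 21709) = √((-12 + 98² - 200*98) - 21709) = √((-12 + 9604 - 19600) - 21709) = √(-10008 - 21709) = √(-31717) = I*√31717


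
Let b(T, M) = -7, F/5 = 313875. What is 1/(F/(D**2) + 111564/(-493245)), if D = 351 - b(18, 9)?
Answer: 7024028020/84420875931 ≈ 0.083202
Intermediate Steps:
F = 1569375 (F = 5*313875 = 1569375)
D = 358 (D = 351 - 1*(-7) = 351 + 7 = 358)
1/(F/(D**2) + 111564/(-493245)) = 1/(1569375/(358**2) + 111564/(-493245)) = 1/(1569375/128164 + 111564*(-1/493245)) = 1/(1569375*(1/128164) - 12396/54805) = 1/(1569375/128164 - 12396/54805) = 1/(84420875931/7024028020) = 7024028020/84420875931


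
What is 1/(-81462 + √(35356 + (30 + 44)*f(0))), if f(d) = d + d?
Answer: -40731/3318011044 - √8839/3318011044 ≈ -1.2304e-5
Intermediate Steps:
f(d) = 2*d
1/(-81462 + √(35356 + (30 + 44)*f(0))) = 1/(-81462 + √(35356 + (30 + 44)*(2*0))) = 1/(-81462 + √(35356 + 74*0)) = 1/(-81462 + √(35356 + 0)) = 1/(-81462 + √35356) = 1/(-81462 + 2*√8839)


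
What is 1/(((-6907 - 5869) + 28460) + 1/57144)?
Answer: 57144/896246497 ≈ 6.3759e-5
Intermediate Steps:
1/(((-6907 - 5869) + 28460) + 1/57144) = 1/((-12776 + 28460) + 1/57144) = 1/(15684 + 1/57144) = 1/(896246497/57144) = 57144/896246497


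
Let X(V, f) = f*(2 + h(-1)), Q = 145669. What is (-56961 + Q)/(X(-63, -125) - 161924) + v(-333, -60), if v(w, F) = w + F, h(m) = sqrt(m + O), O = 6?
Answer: -10350415094535/26300328151 + 11088500*sqrt(5)/26300328151 ≈ -393.55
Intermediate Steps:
h(m) = sqrt(6 + m) (h(m) = sqrt(m + 6) = sqrt(6 + m))
X(V, f) = f*(2 + sqrt(5)) (X(V, f) = f*(2 + sqrt(6 - 1)) = f*(2 + sqrt(5)))
v(w, F) = F + w
(-56961 + Q)/(X(-63, -125) - 161924) + v(-333, -60) = (-56961 + 145669)/(-125*(2 + sqrt(5)) - 161924) + (-60 - 333) = 88708/((-250 - 125*sqrt(5)) - 161924) - 393 = 88708/(-162174 - 125*sqrt(5)) - 393 = -393 + 88708/(-162174 - 125*sqrt(5))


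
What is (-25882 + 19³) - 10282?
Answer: -29305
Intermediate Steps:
(-25882 + 19³) - 10282 = (-25882 + 6859) - 10282 = -19023 - 10282 = -29305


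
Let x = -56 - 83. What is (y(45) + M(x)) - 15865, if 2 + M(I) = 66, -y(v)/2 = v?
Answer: -15891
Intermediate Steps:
x = -139
y(v) = -2*v
M(I) = 64 (M(I) = -2 + 66 = 64)
(y(45) + M(x)) - 15865 = (-2*45 + 64) - 15865 = (-90 + 64) - 15865 = -26 - 15865 = -15891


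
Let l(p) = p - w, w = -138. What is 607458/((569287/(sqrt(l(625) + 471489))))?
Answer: 1214916*sqrt(118063)/569287 ≈ 733.28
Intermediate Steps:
l(p) = 138 + p (l(p) = p - 1*(-138) = p + 138 = 138 + p)
607458/((569287/(sqrt(l(625) + 471489)))) = 607458/((569287/(sqrt((138 + 625) + 471489)))) = 607458/((569287/(sqrt(763 + 471489)))) = 607458/((569287/(sqrt(472252)))) = 607458/((569287/((2*sqrt(118063))))) = 607458/((569287*(sqrt(118063)/236126))) = 607458/((569287*sqrt(118063)/236126)) = 607458*(2*sqrt(118063)/569287) = 1214916*sqrt(118063)/569287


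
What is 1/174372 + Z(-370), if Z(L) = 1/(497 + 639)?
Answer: 43877/49521648 ≈ 0.00088602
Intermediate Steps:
Z(L) = 1/1136
1/174372 + Z(-370) = 1/174372 + 1/1136 = 43877/49521648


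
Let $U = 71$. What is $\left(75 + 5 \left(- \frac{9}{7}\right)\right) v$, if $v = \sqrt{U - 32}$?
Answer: $\frac{480 \sqrt{39}}{7} \approx 428.23$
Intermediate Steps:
$v = \sqrt{39}$ ($v = \sqrt{71 - 32} = \sqrt{39} \approx 6.245$)
$\left(75 + 5 \left(- \frac{9}{7}\right)\right) v = \left(75 + 5 \left(- \frac{9}{7}\right)\right) \sqrt{39} = \left(75 - \frac{45}{7}\right) \sqrt{39} = \frac{480 \sqrt{39}}{7}$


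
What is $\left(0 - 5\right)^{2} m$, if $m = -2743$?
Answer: $-68575$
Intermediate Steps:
$\left(0 - 5\right)^{2} m = \left(0 - 5\right)^{2} \left(-2743\right) = \left(-5\right)^{2} \left(-2743\right) = 25 \left(-2743\right) = -68575$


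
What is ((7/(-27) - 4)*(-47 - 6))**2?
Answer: 37149025/729 ≈ 50959.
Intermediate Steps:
((7/(-27) - 4)*(-47 - 6))**2 = ((7*(-1/27) - 4)*(-53))**2 = ((-7/27 - 4)*(-53))**2 = (-115/27*(-53))**2 = (6095/27)**2 = 37149025/729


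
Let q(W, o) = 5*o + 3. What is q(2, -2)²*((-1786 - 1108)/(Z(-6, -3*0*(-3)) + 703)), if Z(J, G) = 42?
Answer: -141806/745 ≈ -190.34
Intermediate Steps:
q(W, o) = 3 + 5*o
q(2, -2)²*((-1786 - 1108)/(Z(-6, -3*0*(-3)) + 703)) = (3 + 5*(-2))²*((-1786 - 1108)/(42 + 703)) = (3 - 10)²*(-2894/745) = (-7)²*(-2894*1/745) = 49*(-2894/745) = -141806/745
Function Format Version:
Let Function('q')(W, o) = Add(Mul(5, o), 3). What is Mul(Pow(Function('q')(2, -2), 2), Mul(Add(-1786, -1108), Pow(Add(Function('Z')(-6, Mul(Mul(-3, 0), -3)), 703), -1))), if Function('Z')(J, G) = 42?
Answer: Rational(-141806, 745) ≈ -190.34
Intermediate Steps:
Function('q')(W, o) = Add(3, Mul(5, o))
Mul(Pow(Function('q')(2, -2), 2), Mul(Add(-1786, -1108), Pow(Add(Function('Z')(-6, Mul(Mul(-3, 0), -3)), 703), -1))) = Mul(Pow(Add(3, Mul(5, -2)), 2), Mul(Add(-1786, -1108), Pow(Add(42, 703), -1))) = Mul(Pow(Add(3, -10), 2), Mul(-2894, Pow(745, -1))) = Mul(Pow(-7, 2), Mul(-2894, Rational(1, 745))) = Mul(49, Rational(-2894, 745)) = Rational(-141806, 745)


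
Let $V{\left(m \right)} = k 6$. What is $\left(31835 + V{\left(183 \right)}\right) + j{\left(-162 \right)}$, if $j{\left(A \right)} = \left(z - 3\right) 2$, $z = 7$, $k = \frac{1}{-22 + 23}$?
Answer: $31849$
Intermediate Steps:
$k = 1$ ($k = 1^{-1} = 1$)
$V{\left(m \right)} = 6$ ($V{\left(m \right)} = 1 \cdot 6 = 6$)
$j{\left(A \right)} = 8$ ($j{\left(A \right)} = \left(7 - 3\right) 2 = 4 \cdot 2 = 8$)
$\left(31835 + V{\left(183 \right)}\right) + j{\left(-162 \right)} = \left(31835 + 6\right) + 8 = 31841 + 8 = 31849$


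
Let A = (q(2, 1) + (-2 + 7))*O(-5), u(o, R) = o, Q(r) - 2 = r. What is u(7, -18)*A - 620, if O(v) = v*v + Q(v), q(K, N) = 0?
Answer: 150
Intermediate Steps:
Q(r) = 2 + r
O(v) = 2 + v + v² (O(v) = v*v + (2 + v) = v² + (2 + v) = 2 + v + v²)
A = 110 (A = (0 + (-2 + 7))*(2 - 5 + (-5)²) = (0 + 5)*(2 - 5 + 25) = 5*22 = 110)
u(7, -18)*A - 620 = 7*110 - 620 = 770 - 620 = 150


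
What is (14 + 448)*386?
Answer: 178332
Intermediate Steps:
(14 + 448)*386 = 462*386 = 178332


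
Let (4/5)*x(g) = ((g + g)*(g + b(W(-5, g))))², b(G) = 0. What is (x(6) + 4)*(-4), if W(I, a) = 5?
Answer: -25936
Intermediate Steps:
x(g) = 5*g⁴ (x(g) = 5*((g + g)*(g + 0))²/4 = 5*((2*g)*g)²/4 = 5*(2*g²)²/4 = 5*(4*g⁴)/4 = 5*g⁴)
(x(6) + 4)*(-4) = (5*6⁴ + 4)*(-4) = (5*1296 + 4)*(-4) = (6480 + 4)*(-4) = 6484*(-4) = -25936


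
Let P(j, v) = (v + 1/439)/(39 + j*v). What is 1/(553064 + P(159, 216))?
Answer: 15094137/8348023880593 ≈ 1.8081e-6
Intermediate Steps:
P(j, v) = (1/439 + v)/(39 + j*v) (P(j, v) = (v + 1/439)/(39 + j*v) = (1/439 + v)/(39 + j*v))
1/(553064 + P(159, 216)) = 1/(553064 + (1/439 + 216)/(39 + 159*216)) = 1/(553064 + (94825/439)/(39 + 34344)) = 1/(553064 + (94825/439)/34383) = 1/(553064 + (1/34383)*(94825/439)) = 1/(553064 + 94825/15094137) = 1/(8348023880593/15094137) = 15094137/8348023880593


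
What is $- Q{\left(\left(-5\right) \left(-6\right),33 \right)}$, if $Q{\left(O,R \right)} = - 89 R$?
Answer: $2937$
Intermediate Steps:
$- Q{\left(\left(-5\right) \left(-6\right),33 \right)} = - \left(-89\right) 33 = \left(-1\right) \left(-2937\right) = 2937$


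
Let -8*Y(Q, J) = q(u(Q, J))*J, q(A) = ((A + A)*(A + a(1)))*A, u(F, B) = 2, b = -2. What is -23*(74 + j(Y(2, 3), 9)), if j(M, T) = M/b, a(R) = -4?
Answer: -1633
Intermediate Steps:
q(A) = 2*A²*(-4 + A) (q(A) = ((A + A)*(A - 4))*A = ((2*A)*(-4 + A))*A = (2*A*(-4 + A))*A = 2*A²*(-4 + A))
Y(Q, J) = 2*J (Y(Q, J) = -2*2²*(-4 + 2)*J/8 = -2*4*(-2)*J/8 = -(-2)*J = 2*J)
j(M, T) = -M/2 (j(M, T) = M/(-2) = M*(-½) = -M/2)
-23*(74 + j(Y(2, 3), 9)) = -23*(74 - 3) = -23*71 = -1633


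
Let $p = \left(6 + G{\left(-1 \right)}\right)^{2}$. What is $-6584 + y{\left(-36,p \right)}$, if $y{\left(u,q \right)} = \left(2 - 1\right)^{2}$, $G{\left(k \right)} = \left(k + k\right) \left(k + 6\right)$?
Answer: $-6583$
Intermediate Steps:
$G{\left(k \right)} = 2 k \left(6 + k\right)$
$p = 16$ ($p = \left(6 + 2 \left(-1\right) \left(6 - 1\right)\right)^{2} = \left(6 + 2 \left(-1\right) 5\right)^{2} = \left(6 - 10\right)^{2} = \left(-4\right)^{2} = 16$)
$y{\left(u,q \right)} = 1$ ($y{\left(u,q \right)} = 1^{2} = 1$)
$-6584 + y{\left(-36,p \right)} = -6584 + 1 = -6583$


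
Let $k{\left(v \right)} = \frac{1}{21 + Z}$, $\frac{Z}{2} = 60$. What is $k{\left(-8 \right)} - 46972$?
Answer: $- \frac{6623051}{141} \approx -46972.0$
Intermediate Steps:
$Z = 120$ ($Z = 2 \cdot 60 = 120$)
$k{\left(v \right)} = \frac{1}{141}$ ($k{\left(v \right)} = \frac{1}{21 + 120} = \frac{1}{141}$)
$k{\left(-8 \right)} - 46972 = \frac{1}{141} - 46972 = - \frac{6623051}{141}$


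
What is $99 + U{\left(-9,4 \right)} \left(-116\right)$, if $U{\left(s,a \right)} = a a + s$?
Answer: $-713$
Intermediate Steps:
$U{\left(s,a \right)} = s + a^{2}$ ($U{\left(s,a \right)} = a^{2} + s = s + a^{2}$)
$99 + U{\left(-9,4 \right)} \left(-116\right) = 99 + \left(-9 + 4^{2}\right) \left(-116\right) = 99 + \left(-9 + 16\right) \left(-116\right) = 99 + 7 \left(-116\right) = 99 - 812 = -713$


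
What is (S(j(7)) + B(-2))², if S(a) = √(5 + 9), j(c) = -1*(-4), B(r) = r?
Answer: (2 - √14)² ≈ 3.0334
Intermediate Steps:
j(c) = 4
S(a) = √14
(S(j(7)) + B(-2))² = (√14 - 2)² = (-2 + √14)²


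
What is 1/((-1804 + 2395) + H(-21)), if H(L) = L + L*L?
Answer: 1/1011 ≈ 0.00098912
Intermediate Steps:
H(L) = L + L²
1/((-1804 + 2395) + H(-21)) = 1/((-1804 + 2395) - 21*(1 - 21)) = 1/(591 - 21*(-20)) = 1/(591 + 420) = 1/1011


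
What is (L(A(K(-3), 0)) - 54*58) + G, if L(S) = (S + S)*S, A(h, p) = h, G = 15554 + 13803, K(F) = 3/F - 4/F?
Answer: 236027/9 ≈ 26225.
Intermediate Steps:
K(F) = -1/F
G = 29357
L(S) = 2*S² (L(S) = (2*S)*S = 2*S²)
(L(A(K(-3), 0)) - 54*58) + G = (2*(-1/(-3))² - 54*58) + 29357 = (2*(-1*(-⅓))² - 3132) + 29357 = (2*(⅓)² - 3132) + 29357 = (2*(⅑) - 3132) + 29357 = (2/9 - 3132) + 29357 = -28186/9 + 29357 = 236027/9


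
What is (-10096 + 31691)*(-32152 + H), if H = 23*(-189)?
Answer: -788195905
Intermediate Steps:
H = -4347
(-10096 + 31691)*(-32152 + H) = (-10096 + 31691)*(-32152 - 4347) = 21595*(-36499) = -788195905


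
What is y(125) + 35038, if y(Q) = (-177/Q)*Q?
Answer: 34861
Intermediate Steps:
y(Q) = -177
y(125) + 35038 = -177 + 35038 = 34861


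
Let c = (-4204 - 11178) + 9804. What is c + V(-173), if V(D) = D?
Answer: -5751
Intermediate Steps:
c = -5578 (c = -15382 + 9804 = -5578)
c + V(-173) = -5578 - 173 = -5751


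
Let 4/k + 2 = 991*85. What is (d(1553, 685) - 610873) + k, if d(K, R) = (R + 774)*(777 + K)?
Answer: 234891891105/84233 ≈ 2.7886e+6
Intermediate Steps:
d(K, R) = (774 + R)*(777 + K)
k = 4/84233 (k = 4/(-2 + 991*85) = 4/(-2 + 84235) = 4/84233 ≈ 4.7487e-5)
(d(1553, 685) - 610873) + k = ((601398 + 774*1553 + 777*685 + 1553*685) - 610873) + 4/84233 = ((601398 + 1202022 + 532245 + 1063805) - 610873) + 4/84233 = (3399470 - 610873) + 4/84233 = 2788597 + 4/84233 = 234891891105/84233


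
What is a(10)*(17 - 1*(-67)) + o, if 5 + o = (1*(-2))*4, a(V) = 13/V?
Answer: 481/5 ≈ 96.200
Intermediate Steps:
o = -13 (o = -5 + (1*(-2))*4 = -5 - 2*4 = -5 - 8 = -13)
a(10)*(17 - 1*(-67)) + o = (13/10)*(17 - 1*(-67)) - 13 = (13*(1/10))*(17 + 67) - 13 = (13/10)*84 - 13 = 546/5 - 13 = 481/5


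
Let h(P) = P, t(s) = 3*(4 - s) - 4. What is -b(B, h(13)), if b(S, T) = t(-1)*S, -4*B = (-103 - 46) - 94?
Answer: -2673/4 ≈ -668.25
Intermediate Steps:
t(s) = 8 - 3*s (t(s) = (12 - 3*s) - 4 = 8 - 3*s)
B = 243/4 (B = -((-103 - 46) - 94)/4 = -(-149 - 94)/4 = -¼*(-243) = 243/4 ≈ 60.750)
b(S, T) = 11*S (b(S, T) = (8 - 3*(-1))*S = (8 + 3)*S = 11*S)
-b(B, h(13)) = -11*243/4 = -1*2673/4 = -2673/4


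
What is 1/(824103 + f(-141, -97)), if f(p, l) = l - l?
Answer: 1/824103 ≈ 1.2134e-6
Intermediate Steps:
f(p, l) = 0
1/(824103 + f(-141, -97)) = 1/(824103 + 0) = 1/824103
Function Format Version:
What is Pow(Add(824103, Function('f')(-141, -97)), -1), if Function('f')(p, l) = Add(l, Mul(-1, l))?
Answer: Rational(1, 824103) ≈ 1.2134e-6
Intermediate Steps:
Function('f')(p, l) = 0
Pow(Add(824103, Function('f')(-141, -97)), -1) = Pow(Add(824103, 0), -1) = Pow(824103, -1) = Rational(1, 824103)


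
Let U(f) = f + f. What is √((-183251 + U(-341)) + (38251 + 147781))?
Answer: √2099 ≈ 45.815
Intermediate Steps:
U(f) = 2*f
√((-183251 + U(-341)) + (38251 + 147781)) = √((-183251 + 2*(-341)) + (38251 + 147781)) = √((-183251 - 682) + 186032) = √(-183933 + 186032) = √2099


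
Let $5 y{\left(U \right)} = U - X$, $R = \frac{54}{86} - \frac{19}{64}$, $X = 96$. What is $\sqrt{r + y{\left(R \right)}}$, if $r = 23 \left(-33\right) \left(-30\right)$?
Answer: $\frac{\sqrt{67306162585}}{1720} \approx 150.83$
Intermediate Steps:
$r = 22770$ ($r = \left(-759\right) \left(-30\right) = 22770$)
$R = \frac{911}{2752}$ ($R = 54 \cdot \frac{1}{86} - \frac{19}{64} = \frac{27}{43} - \frac{19}{64} = \frac{911}{2752} \approx 0.33103$)
$y{\left(U \right)} = - \frac{96}{5} + \frac{U}{5}$ ($y{\left(U \right)} = \frac{U - 96}{5} = \frac{-96 + U}{5} = - \frac{96}{5} + \frac{U}{5}$)
$\sqrt{r + y{\left(R \right)}} = \sqrt{22770 + \left(- \frac{96}{5} + \frac{1}{5} \cdot \frac{911}{2752}\right)} = \sqrt{22770 + \left(- \frac{96}{5} + \frac{911}{13760}\right)} = \sqrt{22770 - \frac{263281}{13760}} = \sqrt{\frac{313051919}{13760}} = \frac{\sqrt{67306162585}}{1720}$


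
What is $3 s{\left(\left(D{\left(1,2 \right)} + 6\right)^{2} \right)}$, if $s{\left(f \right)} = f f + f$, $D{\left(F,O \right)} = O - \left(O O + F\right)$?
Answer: $270$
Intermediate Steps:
$D{\left(F,O \right)} = O - F - O^{2}$ ($D{\left(F,O \right)} = O - \left(O^{2} + F\right) = O - \left(F + O^{2}\right) = O - F - O^{2}$)
$s{\left(f \right)} = f + f^{2}$ ($s{\left(f \right)} = f^{2} + f = f + f^{2}$)
$3 s{\left(\left(D{\left(1,2 \right)} + 6\right)^{2} \right)} = 3 \left(\left(2 - 1 - 2^{2}\right) + 6\right)^{2} \left(1 + \left(\left(2 - 1 - 2^{2}\right) + 6\right)^{2}\right) = 3 \left(\left(2 - 1 - 4\right) + 6\right)^{2} \left(1 + \left(\left(2 - 1 - 4\right) + 6\right)^{2}\right) = 3 \left(-3 + 6\right)^{2} \left(1 + \left(-3 + 6\right)^{2}\right) = 3 \cdot 3^{2} \left(1 + 3^{2}\right) = 3 \cdot 9 \left(1 + 9\right) = 3 \cdot 9 \cdot 10 = 3 \cdot 90 = 270$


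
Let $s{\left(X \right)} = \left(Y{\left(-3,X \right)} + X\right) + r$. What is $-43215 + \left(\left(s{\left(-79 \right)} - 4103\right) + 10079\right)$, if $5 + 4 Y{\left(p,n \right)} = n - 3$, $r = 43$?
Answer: $- \frac{149187}{4} \approx -37297.0$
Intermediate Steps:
$Y{\left(p,n \right)} = -2 + \frac{n}{4}$ ($Y{\left(p,n \right)} = - \frac{5}{4} + \frac{n - 3}{4} = - \frac{5}{4} + \frac{-3 + n}{4} = - \frac{5}{4} + \left(- \frac{3}{4} + \frac{n}{4}\right) = -2 + \frac{n}{4}$)
$s{\left(X \right)} = 41 + \frac{5 X}{4}$ ($s{\left(X \right)} = \left(\left(-2 + \frac{X}{4}\right) + X\right) + 43 = \left(-2 + \frac{5 X}{4}\right) + 43 = 41 + \frac{5 X}{4}$)
$-43215 + \left(\left(s{\left(-79 \right)} - 4103\right) + 10079\right) = -43215 + \left(\left(\left(41 + \frac{5}{4} \left(-79\right)\right) - 4103\right) + 10079\right) = -43215 + \left(\left(\left(41 - \frac{395}{4}\right) - 4103\right) + 10079\right) = -43215 + \left(\left(- \frac{231}{4} - 4103\right) + 10079\right) = -43215 + \left(- \frac{16643}{4} + 10079\right) = -43215 + \frac{23673}{4} = - \frac{149187}{4}$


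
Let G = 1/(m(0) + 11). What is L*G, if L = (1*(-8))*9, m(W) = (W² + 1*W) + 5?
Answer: -9/2 ≈ -4.5000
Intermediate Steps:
m(W) = 5 + W + W² (m(W) = (W² + W) + 5 = (W + W²) + 5 = 5 + W + W²)
G = 1/16 (G = 1/((5 + 0 + 0²) + 11) = 1/((5 + 0 + 0) + 11) = 1/(5 + 11) = 1/16 ≈ 0.062500)
L = -72 (L = -8*9 = -72)
L*G = -72*1/16 = -9/2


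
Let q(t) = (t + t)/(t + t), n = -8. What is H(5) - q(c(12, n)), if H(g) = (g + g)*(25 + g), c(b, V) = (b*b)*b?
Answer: 299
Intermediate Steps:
c(b, V) = b³ (c(b, V) = b²*b = b³)
q(t) = 1 (q(t) = (2*t)/((2*t)) = (2*t)*(1/(2*t)) = 1)
H(g) = 2*g*(25 + g) (H(g) = (2*g)*(25 + g) = 2*g*(25 + g))
H(5) - q(c(12, n)) = 2*5*(25 + 5) - 1*1 = 2*5*30 - 1 = 300 - 1 = 299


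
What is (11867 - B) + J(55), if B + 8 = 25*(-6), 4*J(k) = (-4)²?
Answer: 12029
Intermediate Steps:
J(k) = 4 (J(k) = (¼)*(-4)² = (¼)*16 = 4)
B = -158 (B = -8 + 25*(-6) = -8 - 150 = -158)
(11867 - B) + J(55) = (11867 - 1*(-158)) + 4 = (11867 + 158) + 4 = 12025 + 4 = 12029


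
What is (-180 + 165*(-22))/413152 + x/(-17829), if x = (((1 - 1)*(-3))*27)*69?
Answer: -1905/206576 ≈ -0.0092218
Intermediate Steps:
x = 0 (x = ((0*(-3))*27)*69 = (0*27)*69 = 0*69 = 0)
(-180 + 165*(-22))/413152 + x/(-17829) = (-180 + 165*(-22))/413152 + 0/(-17829) = (-180 - 3630)*(1/413152) + 0*(-1/17829) = -3810*1/413152 + 0 = -1905/206576 + 0 = -1905/206576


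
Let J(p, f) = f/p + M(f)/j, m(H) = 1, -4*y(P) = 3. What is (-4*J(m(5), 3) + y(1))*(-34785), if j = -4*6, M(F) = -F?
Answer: 1843605/4 ≈ 4.6090e+5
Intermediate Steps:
y(P) = -¾ (y(P) = -¼*3 = -¾)
j = -24
J(p, f) = f/24 + f/p (J(p, f) = f/p - f/(-24) = f/p - f*(-1/24) = f/p + f/24 = f/24 + f/p)
(-4*J(m(5), 3) + y(1))*(-34785) = (-4*((1/24)*3 + 3/1) - ¾)*(-34785) = (-4*(⅛ + 3*1) - ¾)*(-34785) = (-4*(⅛ + 3) - ¾)*(-34785) = (-4*25/8 - ¾)*(-34785) = (-25/2 - ¾)*(-34785) = -53/4*(-34785) = 1843605/4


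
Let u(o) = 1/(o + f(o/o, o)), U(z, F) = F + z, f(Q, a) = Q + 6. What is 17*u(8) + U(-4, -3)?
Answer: -88/15 ≈ -5.8667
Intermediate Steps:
f(Q, a) = 6 + Q
u(o) = 1/(7 + o) (u(o) = 1/(o + (6 + o/o)) = 1/(o + (6 + 1)) = 1/(o + 7) = 1/(7 + o))
17*u(8) + U(-4, -3) = 17/(7 + 8) + (-3 - 4) = 17/15 - 7 = -88/15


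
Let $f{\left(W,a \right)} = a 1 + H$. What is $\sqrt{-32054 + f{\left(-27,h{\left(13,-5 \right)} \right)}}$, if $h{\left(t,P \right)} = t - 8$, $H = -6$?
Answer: $i \sqrt{32055} \approx 179.04 i$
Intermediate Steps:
$h{\left(t,P \right)} = -8 + t$ ($h{\left(t,P \right)} = t - 8 = -8 + t$)
$f{\left(W,a \right)} = -6 + a$ ($f{\left(W,a \right)} = a 1 - 6 = a - 6 = -6 + a$)
$\sqrt{-32054 + f{\left(-27,h{\left(13,-5 \right)} \right)}} = \sqrt{-32054 + \left(-6 + \left(-8 + 13\right)\right)} = \sqrt{-32054 + \left(-6 + 5\right)} = \sqrt{-32054 - 1} = \sqrt{-32055} = i \sqrt{32055}$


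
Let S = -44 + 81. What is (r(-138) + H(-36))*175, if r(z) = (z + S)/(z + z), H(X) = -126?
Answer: -6068125/276 ≈ -21986.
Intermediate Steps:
S = 37
r(z) = (37 + z)/(2*z) (r(z) = (z + 37)/(z + z) = (37 + z)/((2*z)) = (37 + z)*(1/(2*z)) = (37 + z)/(2*z))
(r(-138) + H(-36))*175 = ((½)*(37 - 138)/(-138) - 126)*175 = ((½)*(-1/138)*(-101) - 126)*175 = (101/276 - 126)*175 = -34675/276*175 = -6068125/276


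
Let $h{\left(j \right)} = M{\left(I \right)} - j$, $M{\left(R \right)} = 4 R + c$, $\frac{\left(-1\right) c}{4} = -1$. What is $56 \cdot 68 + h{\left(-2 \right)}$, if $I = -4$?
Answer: $3798$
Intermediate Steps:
$c = 4$ ($c = \left(-4\right) \left(-1\right) = 4$)
$M{\left(R \right)} = 4 + 4 R$ ($M{\left(R \right)} = 4 R + 4 = 4 + 4 R$)
$h{\left(j \right)} = -12 - j$ ($h{\left(j \right)} = \left(4 + 4 \left(-4\right)\right) - j = \left(4 - 16\right) - j = -12 - j$)
$56 \cdot 68 + h{\left(-2 \right)} = 56 \cdot 68 - 10 = 3808 + \left(-12 + 2\right) = 3808 - 10 = 3798$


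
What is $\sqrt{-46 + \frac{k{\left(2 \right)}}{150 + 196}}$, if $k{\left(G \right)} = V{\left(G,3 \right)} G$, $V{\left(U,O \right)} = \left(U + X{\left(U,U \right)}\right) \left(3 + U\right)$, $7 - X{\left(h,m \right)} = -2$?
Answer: $\frac{i \sqrt{1367219}}{173} \approx 6.7589 i$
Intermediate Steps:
$X{\left(h,m \right)} = 9$ ($X{\left(h,m \right)} = 7 - -2 = 7 + 2 = 9$)
$V{\left(U,O \right)} = \left(3 + U\right) \left(9 + U\right)$ ($V{\left(U,O \right)} = \left(U + 9\right) \left(3 + U\right) = \left(9 + U\right) \left(3 + U\right) = \left(3 + U\right) \left(9 + U\right)$)
$k{\left(G \right)} = G \left(27 + G^{2} + 12 G\right)$ ($k{\left(G \right)} = \left(27 + G^{2} + 12 G\right) G = G \left(27 + G^{2} + 12 G\right)$)
$\sqrt{-46 + \frac{k{\left(2 \right)}}{150 + 196}} = \sqrt{-46 + \frac{2 \left(27 + 2^{2} + 12 \cdot 2\right)}{150 + 196}} = \sqrt{-46 + \frac{2 \left(27 + 4 + 24\right)}{346}} = \sqrt{-46 + 2 \cdot 55 \cdot \frac{1}{346}} = \sqrt{-46 + 110 \cdot \frac{1}{346}} = \sqrt{-46 + \frac{55}{173}} = \sqrt{- \frac{7903}{173}} = \frac{i \sqrt{1367219}}{173}$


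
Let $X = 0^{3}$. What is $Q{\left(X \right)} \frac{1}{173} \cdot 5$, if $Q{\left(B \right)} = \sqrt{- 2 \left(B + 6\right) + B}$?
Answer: $\frac{10 i \sqrt{3}}{173} \approx 0.10012 i$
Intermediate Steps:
$X = 0$
$Q{\left(B \right)} = \sqrt{-12 - B}$ ($Q{\left(B \right)} = \sqrt{- 2 \left(6 + B\right) + B} = \sqrt{\left(-12 - 2 B\right) + B} = \sqrt{-12 - B}$)
$Q{\left(X \right)} \frac{1}{173} \cdot 5 = \sqrt{-12 - 0} \cdot \frac{1}{173} \cdot 5 = \sqrt{-12 + 0} \cdot \frac{1}{173} \cdot 5 = \sqrt{-12} \cdot \frac{5}{173} = 2 i \sqrt{3} \cdot \frac{5}{173} = \frac{10 i \sqrt{3}}{173}$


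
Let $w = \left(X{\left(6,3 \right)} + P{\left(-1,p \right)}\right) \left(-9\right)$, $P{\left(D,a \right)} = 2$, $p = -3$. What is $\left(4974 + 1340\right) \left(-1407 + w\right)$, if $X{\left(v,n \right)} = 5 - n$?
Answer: $-9111102$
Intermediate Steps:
$w = -36$ ($w = \left(\left(5 - 3\right) + 2\right) \left(-9\right) = \left(2 + 2\right) \left(-9\right) = 4 \left(-9\right) = -36$)
$\left(4974 + 1340\right) \left(-1407 + w\right) = \left(4974 + 1340\right) \left(-1407 - 36\right) = 6314 \left(-1443\right) = -9111102$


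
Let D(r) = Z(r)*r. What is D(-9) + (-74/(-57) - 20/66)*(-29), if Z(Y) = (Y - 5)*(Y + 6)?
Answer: -85034/209 ≈ -406.86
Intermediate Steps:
Z(Y) = (-5 + Y)*(6 + Y)
D(r) = r*(-30 + r + r**2) (D(r) = (-30 + r + r**2)*r = r*(-30 + r + r**2))
D(-9) + (-74/(-57) - 20/66)*(-29) = -9*(-30 - 9 + (-9)**2) + (-74/(-57) - 20/66)*(-29) = -9*(-30 - 9 + 81) + (-74*(-1/57) - 20*1/66)*(-29) = -9*42 + (74/57 - 10/33)*(-29) = -378 + (208/209)*(-29) = -378 - 6032/209 = -85034/209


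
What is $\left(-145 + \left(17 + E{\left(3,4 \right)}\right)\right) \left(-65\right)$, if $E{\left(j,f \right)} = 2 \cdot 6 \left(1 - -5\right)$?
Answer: $3640$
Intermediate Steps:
$E{\left(j,f \right)} = 72$ ($E{\left(j,f \right)} = 12 \left(1 + 5\right) = 12 \cdot 6 = 72$)
$\left(-145 + \left(17 + E{\left(3,4 \right)}\right)\right) \left(-65\right) = \left(-145 + \left(17 + 72\right)\right) \left(-65\right) = \left(-145 + 89\right) \left(-65\right) = \left(-56\right) \left(-65\right) = 3640$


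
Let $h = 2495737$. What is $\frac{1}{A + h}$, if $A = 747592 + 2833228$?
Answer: $\frac{1}{6076557} \approx 1.6457 \cdot 10^{-7}$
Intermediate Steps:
$A = 3580820$
$\frac{1}{A + h} = \frac{1}{3580820 + 2495737} = \frac{1}{6076557}$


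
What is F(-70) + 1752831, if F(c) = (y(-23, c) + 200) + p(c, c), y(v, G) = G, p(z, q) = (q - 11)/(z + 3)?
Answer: 117448468/67 ≈ 1.7530e+6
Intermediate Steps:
p(z, q) = (-11 + q)/(3 + z)
F(c) = 200 + c + (-11 + c)/(3 + c) (F(c) = (c + 200) + (-11 + c)/(3 + c) = (200 + c) + (-11 + c)/(3 + c) = 200 + c + (-11 + c)/(3 + c))
F(-70) + 1752831 = (589 + (-70)**2 + 204*(-70))/(3 - 70) + 1752831 = (589 + 4900 - 14280)/(-67) + 1752831 = -1/67*(-8791) + 1752831 = 8791/67 + 1752831 = 117448468/67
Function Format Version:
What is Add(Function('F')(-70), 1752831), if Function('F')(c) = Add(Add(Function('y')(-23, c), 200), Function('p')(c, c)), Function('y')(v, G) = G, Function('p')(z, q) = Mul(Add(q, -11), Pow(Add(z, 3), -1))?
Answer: Rational(117448468, 67) ≈ 1.7530e+6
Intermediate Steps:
Function('p')(z, q) = Mul(Pow(Add(3, z), -1), Add(-11, q)) (Function('p')(z, q) = Mul(Add(-11, q), Pow(Add(3, z), -1)) = Mul(Pow(Add(3, z), -1), Add(-11, q)))
Function('F')(c) = Add(200, c, Mul(Pow(Add(3, c), -1), Add(-11, c))) (Function('F')(c) = Add(Add(c, 200), Mul(Pow(Add(3, c), -1), Add(-11, c))) = Add(Add(200, c), Mul(Pow(Add(3, c), -1), Add(-11, c))) = Add(200, c, Mul(Pow(Add(3, c), -1), Add(-11, c))))
Add(Function('F')(-70), 1752831) = Add(Mul(Pow(Add(3, -70), -1), Add(589, Pow(-70, 2), Mul(204, -70))), 1752831) = Add(Mul(Pow(-67, -1), Add(589, 4900, -14280)), 1752831) = Add(Mul(Rational(-1, 67), -8791), 1752831) = Add(Rational(8791, 67), 1752831) = Rational(117448468, 67)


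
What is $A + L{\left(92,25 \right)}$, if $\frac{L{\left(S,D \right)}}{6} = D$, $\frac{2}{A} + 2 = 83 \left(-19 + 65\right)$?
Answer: $\frac{286201}{1908} \approx 150.0$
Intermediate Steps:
$A = \frac{1}{1908}$ ($A = \frac{2}{-2 + 83 \left(-19 + 65\right)} = \frac{2}{-2 + 83 \cdot 46} = \frac{2}{-2 + 3818} = \frac{2}{3816} = 2 \cdot \frac{1}{3816} = \frac{1}{1908} \approx 0.00052411$)
$L{\left(S,D \right)} = 6 D$
$A + L{\left(92,25 \right)} = \frac{1}{1908} + 6 \cdot 25 = \frac{1}{1908} + 150 = \frac{286201}{1908}$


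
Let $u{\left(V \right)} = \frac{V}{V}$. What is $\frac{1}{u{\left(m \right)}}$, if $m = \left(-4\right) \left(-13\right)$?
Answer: $1$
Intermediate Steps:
$m = 52$
$u{\left(V \right)} = 1$
$\frac{1}{u{\left(m \right)}} = 1^{-1} = 1$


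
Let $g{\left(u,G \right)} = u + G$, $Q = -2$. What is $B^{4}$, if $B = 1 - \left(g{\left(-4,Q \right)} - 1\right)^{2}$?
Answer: $5308416$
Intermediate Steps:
$g{\left(u,G \right)} = G + u$
$B = -48$ ($B = 1 - \left(\left(-2 - 4\right) - 1\right)^{2} = 1 - \left(-6 - 1\right)^{2} = 1 - \left(-7\right)^{2} = 1 - 49 = -48$)
$B^{4} = \left(-48\right)^{4} = 5308416$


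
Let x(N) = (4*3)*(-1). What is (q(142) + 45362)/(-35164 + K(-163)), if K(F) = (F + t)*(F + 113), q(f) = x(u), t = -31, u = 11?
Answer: -22675/12732 ≈ -1.7809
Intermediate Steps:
x(N) = -12 (x(N) = 12*(-1) = -12)
q(f) = -12
K(F) = (-31 + F)*(113 + F) (K(F) = (F - 31)*(F + 113) = (-31 + F)*(113 + F))
(q(142) + 45362)/(-35164 + K(-163)) = (-12 + 45362)/(-35164 + (-3503 + (-163)² + 82*(-163))) = 45350/(-35164 + (-3503 + 26569 - 13366)) = 45350/(-35164 + 9700) = 45350/(-25464) = 45350*(-1/25464) = -22675/12732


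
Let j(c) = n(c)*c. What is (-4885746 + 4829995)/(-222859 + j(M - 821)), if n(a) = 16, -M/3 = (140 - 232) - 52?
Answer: 55751/229083 ≈ 0.24337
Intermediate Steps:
M = 432 (M = -3*((140 - 232) - 52) = -3*(-92 - 52) = -3*(-144) = 432)
j(c) = 16*c
(-4885746 + 4829995)/(-222859 + j(M - 821)) = (-4885746 + 4829995)/(-222859 + 16*(432 - 821)) = -55751/(-222859 + 16*(-389)) = -55751/(-222859 - 6224) = -55751/(-229083) = -55751*(-1/229083) = 55751/229083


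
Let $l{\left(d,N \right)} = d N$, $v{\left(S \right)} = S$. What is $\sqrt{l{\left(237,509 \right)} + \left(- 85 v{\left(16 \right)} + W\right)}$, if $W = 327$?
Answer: $20 \sqrt{299} \approx 345.83$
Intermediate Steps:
$l{\left(d,N \right)} = N d$
$\sqrt{l{\left(237,509 \right)} + \left(- 85 v{\left(16 \right)} + W\right)} = \sqrt{509 \cdot 237 + \left(\left(-85\right) 16 + 327\right)} = \sqrt{120633 + \left(-1360 + 327\right)} = \sqrt{120633 - 1033} = \sqrt{119600} = 20 \sqrt{299}$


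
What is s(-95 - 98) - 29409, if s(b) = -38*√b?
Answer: -29409 - 38*I*√193 ≈ -29409.0 - 527.91*I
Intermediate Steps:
s(-95 - 98) - 29409 = -38*√(-95 - 98) - 29409 = -38*I*√193 - 29409 = -29409 - 38*I*√193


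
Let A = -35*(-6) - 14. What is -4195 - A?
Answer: -4391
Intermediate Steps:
A = 196 (A = 210 - 14 = 196)
-4195 - A = -4195 - 1*196 = -4195 - 196 = -4391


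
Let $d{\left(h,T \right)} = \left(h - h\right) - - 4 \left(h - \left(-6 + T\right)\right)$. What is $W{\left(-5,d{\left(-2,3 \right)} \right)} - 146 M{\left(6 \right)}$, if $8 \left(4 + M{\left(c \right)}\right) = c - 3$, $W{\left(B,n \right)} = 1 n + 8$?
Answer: $\frac{2165}{4} \approx 541.25$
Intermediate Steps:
$d{\left(h,T \right)} = 24 - 4 T + 4 h$ ($d{\left(h,T \right)} = 0 - - 4 \left(6 + h - T\right) = 0 - \left(-24 - 4 h + 4 T\right) = 0 + \left(24 - 4 T + 4 h\right) = 24 - 4 T + 4 h$)
$W{\left(B,n \right)} = 8 + n$ ($W{\left(B,n \right)} = n + 8 = 8 + n$)
$M{\left(c \right)} = - \frac{35}{8} + \frac{c}{8}$ ($M{\left(c \right)} = -4 + \frac{c - 3}{8} = -4 + \frac{-3 + c}{8} = -4 + \left(- \frac{3}{8} + \frac{c}{8}\right) = - \frac{35}{8} + \frac{c}{8}$)
$W{\left(-5,d{\left(-2,3 \right)} \right)} - 146 M{\left(6 \right)} = \left(8 + \left(24 - 12 + 4 \left(-2\right)\right)\right) - 146 \left(- \frac{35}{8} + \frac{1}{8} \cdot 6\right) = \left(8 - -4\right) - 146 \left(- \frac{35}{8} + \frac{3}{4}\right) = \left(8 + 4\right) - - \frac{2117}{4} = 12 + \frac{2117}{4} = \frac{2165}{4}$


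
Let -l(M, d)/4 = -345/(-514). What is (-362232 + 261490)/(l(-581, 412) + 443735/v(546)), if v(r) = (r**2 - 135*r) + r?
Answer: 5824163396688/41176985 ≈ 1.4144e+5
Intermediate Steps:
v(r) = r**2 - 134*r
l(M, d) = -690/257 (l(M, d) = -(-1380)/(-514) = -(-1380)*(-1)/514 = -4*345/514 = -690/257)
(-362232 + 261490)/(l(-581, 412) + 443735/v(546)) = (-362232 + 261490)/(-690/257 + 443735/((546*(-134 + 546)))) = -100742/(-690/257 + 443735/((546*412))) = -100742/(-690/257 + 443735/224952) = -100742/(-41176985/57812664) = -100742*(-57812664/41176985) = 5824163396688/41176985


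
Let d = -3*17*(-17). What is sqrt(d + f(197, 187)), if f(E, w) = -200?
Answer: sqrt(667) ≈ 25.826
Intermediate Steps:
d = 867 (d = -51*(-17) = 867)
sqrt(d + f(197, 187)) = sqrt(867 - 200) = sqrt(667)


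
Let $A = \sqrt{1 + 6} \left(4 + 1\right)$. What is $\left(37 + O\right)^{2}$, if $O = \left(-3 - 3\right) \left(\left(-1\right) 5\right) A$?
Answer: $158869 + 11100 \sqrt{7} \approx 1.8824 \cdot 10^{5}$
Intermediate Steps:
$A = 5 \sqrt{7}$ ($A = \sqrt{7} \cdot 5 = 5 \sqrt{7} \approx 13.229$)
$O = 150 \sqrt{7}$ ($O = \left(-3 - 3\right) \left(\left(-1\right) 5\right) 5 \sqrt{7} = \left(-6\right) \left(-5\right) 5 \sqrt{7} = 30 \cdot 5 \sqrt{7} = 150 \sqrt{7} \approx 396.86$)
$\left(37 + O\right)^{2} = \left(37 + 150 \sqrt{7}\right)^{2}$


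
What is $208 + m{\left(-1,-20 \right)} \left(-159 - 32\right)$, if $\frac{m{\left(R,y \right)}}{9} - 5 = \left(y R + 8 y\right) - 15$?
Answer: $258058$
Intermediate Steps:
$m{\left(R,y \right)} = -90 + 72 y + 9 R y$ ($m{\left(R,y \right)} = 45 + 9 \left(\left(y R + 8 y\right) - 15\right) = 45 + 9 \left(\left(R y + 8 y\right) - 15\right) = 45 + 9 \left(\left(8 y + R y\right) - 15\right) = 45 + 9 \left(-15 + 8 y + R y\right) = 45 + \left(-135 + 72 y + 9 R y\right) = -90 + 72 y + 9 R y$)
$208 + m{\left(-1,-20 \right)} \left(-159 - 32\right) = 208 + \left(-90 + 72 \left(-20\right) + 9 \left(-1\right) \left(-20\right)\right) \left(-159 - 32\right) = 208 + \left(-90 - 1440 + 180\right) \left(-191\right) = 208 - -257850 = 208 + 257850 = 258058$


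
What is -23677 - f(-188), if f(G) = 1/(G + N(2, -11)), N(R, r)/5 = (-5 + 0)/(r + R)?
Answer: -39469550/1667 ≈ -23677.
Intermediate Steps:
N(R, r) = -25/(R + r) (N(R, r) = 5*((-5 + 0)/(r + R)) = 5*(-5/(R + r)) = -25/(R + r))
f(G) = 1/(25/9 + G) (f(G) = 1/(G - 25/(2 - 11)) = 1/(G - 25/(-9)) = 1/(G - 25*(-1/9)) = 1/(G + 25/9) = 1/(25/9 + G))
-23677 - f(-188) = -23677 - 9/(25 + 9*(-188)) = -23677 - 9/(25 - 1692) = -23677 - 9/(-1667) = -23677 - 9*(-1)/1667 = -23677 - 1*(-9/1667) = -23677 + 9/1667 = -39469550/1667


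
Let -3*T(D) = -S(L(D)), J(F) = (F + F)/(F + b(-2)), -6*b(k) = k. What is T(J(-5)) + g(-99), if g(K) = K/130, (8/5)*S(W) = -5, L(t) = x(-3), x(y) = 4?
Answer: -2813/1560 ≈ -1.8032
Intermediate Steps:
b(k) = -k/6
L(t) = 4
S(W) = -25/8 (S(W) = (5/8)*(-5) = -25/8)
J(F) = 2*F/(⅓ + F) (J(F) = (F + F)/(F - ⅙*(-2)) = (2*F)/(F + ⅓) = (2*F)/(⅓ + F) = 2*F/(⅓ + F))
T(D) = -25/24 (T(D) = -(-1)*(-25)/(3*8) = -⅓*25/8 = -25/24)
g(K) = K/130 (g(K) = K*(1/130) = K/130)
T(J(-5)) + g(-99) = -25/24 + (1/130)*(-99) = -25/24 - 99/130 = -2813/1560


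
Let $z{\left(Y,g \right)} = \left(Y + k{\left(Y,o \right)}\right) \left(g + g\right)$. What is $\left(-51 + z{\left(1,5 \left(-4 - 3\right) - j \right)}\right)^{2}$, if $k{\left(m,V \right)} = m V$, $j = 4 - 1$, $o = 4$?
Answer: $185761$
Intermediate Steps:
$j = 3$
$k{\left(m,V \right)} = V m$
$z{\left(Y,g \right)} = 10 Y g$ ($z{\left(Y,g \right)} = \left(Y + 4 Y\right) \left(g + g\right) = 5 Y 2 g = 10 Y g$)
$\left(-51 + z{\left(1,5 \left(-4 - 3\right) - j \right)}\right)^{2} = \left(-51 + 10 \cdot 1 \left(5 \left(-4 - 3\right) - 3\right)\right)^{2} = \left(-51 + 10 \cdot 1 \left(5 \left(-7\right) - 3\right)\right)^{2} = \left(-51 + 10 \cdot 1 \left(-35 - 3\right)\right)^{2} = \left(-51 + 10 \cdot 1 \left(-38\right)\right)^{2} = \left(-51 - 380\right)^{2} = \left(-431\right)^{2} = 185761$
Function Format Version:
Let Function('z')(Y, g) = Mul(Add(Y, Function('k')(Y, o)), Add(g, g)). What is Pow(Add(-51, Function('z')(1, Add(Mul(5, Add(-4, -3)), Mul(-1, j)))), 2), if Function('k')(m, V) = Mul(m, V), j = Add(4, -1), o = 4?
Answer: 185761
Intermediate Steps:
j = 3
Function('k')(m, V) = Mul(V, m)
Function('z')(Y, g) = Mul(10, Y, g) (Function('z')(Y, g) = Mul(Add(Y, Mul(4, Y)), Add(g, g)) = Mul(Mul(5, Y), Mul(2, g)) = Mul(10, Y, g))
Pow(Add(-51, Function('z')(1, Add(Mul(5, Add(-4, -3)), Mul(-1, j)))), 2) = Pow(Add(-51, Mul(10, 1, Add(Mul(5, Add(-4, -3)), Mul(-1, 3)))), 2) = Pow(Add(-51, Mul(10, 1, Add(Mul(5, -7), -3))), 2) = Pow(Add(-51, Mul(10, 1, Add(-35, -3))), 2) = Pow(Add(-51, Mul(10, 1, -38)), 2) = Pow(Add(-51, -380), 2) = Pow(-431, 2) = 185761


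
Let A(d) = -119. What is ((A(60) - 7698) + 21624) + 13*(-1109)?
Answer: -610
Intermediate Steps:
((A(60) - 7698) + 21624) + 13*(-1109) = ((-119 - 7698) + 21624) + 13*(-1109) = (-7817 + 21624) - 14417 = 13807 - 14417 = -610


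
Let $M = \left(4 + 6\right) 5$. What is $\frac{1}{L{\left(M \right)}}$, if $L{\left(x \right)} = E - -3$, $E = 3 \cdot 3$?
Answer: $\frac{1}{12} \approx 0.083333$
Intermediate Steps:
$M = 50$ ($M = 10 \cdot 5 = 50$)
$E = 9$
$L{\left(x \right)} = 12$ ($L{\left(x \right)} = 9 - -3 = 9 + 3 = 12$)
$\frac{1}{L{\left(M \right)}} = \frac{1}{12}$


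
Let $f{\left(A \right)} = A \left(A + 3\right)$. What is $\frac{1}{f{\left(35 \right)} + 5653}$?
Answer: $\frac{1}{6983} \approx 0.0001432$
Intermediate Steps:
$f{\left(A \right)} = A \left(3 + A\right)$
$\frac{1}{f{\left(35 \right)} + 5653} = \frac{1}{35 \left(3 + 35\right) + 5653} = \frac{1}{35 \cdot 38 + 5653} = \frac{1}{1330 + 5653} = \frac{1}{6983}$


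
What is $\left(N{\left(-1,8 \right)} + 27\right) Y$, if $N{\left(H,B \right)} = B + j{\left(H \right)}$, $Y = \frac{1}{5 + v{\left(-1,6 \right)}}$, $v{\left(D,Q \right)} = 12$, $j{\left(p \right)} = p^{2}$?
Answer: $\frac{36}{17} \approx 2.1176$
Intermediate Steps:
$Y = \frac{1}{17}$ ($Y = \frac{1}{5 + 12} = \frac{1}{17} \approx 0.058824$)
$N{\left(H,B \right)} = B + H^{2}$
$\left(N{\left(-1,8 \right)} + 27\right) Y = \left(\left(8 + \left(-1\right)^{2}\right) + 27\right) \frac{1}{17} = \left(\left(8 + 1\right) + 27\right) \frac{1}{17} = \left(9 + 27\right) \frac{1}{17} = 36 \cdot \frac{1}{17} = \frac{36}{17}$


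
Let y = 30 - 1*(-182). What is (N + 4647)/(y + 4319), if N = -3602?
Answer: 1045/4531 ≈ 0.23063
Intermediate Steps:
y = 212 (y = 30 + 182 = 212)
(N + 4647)/(y + 4319) = (-3602 + 4647)/(212 + 4319) = 1045/4531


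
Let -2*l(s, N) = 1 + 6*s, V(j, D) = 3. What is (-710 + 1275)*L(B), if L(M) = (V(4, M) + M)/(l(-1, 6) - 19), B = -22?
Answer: 21470/33 ≈ 650.61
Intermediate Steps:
l(s, N) = -½ - 3*s (l(s, N) = -(1 + 6*s)/2 = -½ - 3*s)
L(M) = -2/11 - 2*M/33 (L(M) = (3 + M)/((-½ - 3*(-1)) - 19) = (3 + M)/((-½ + 3) - 19) = (3 + M)/(5/2 - 19) = (3 + M)/(-33/2) = (3 + M)*(-2/33) = -2/11 - 2*M/33)
(-710 + 1275)*L(B) = (-710 + 1275)*(-2/11 - 2/33*(-22)) = 565*(-2/11 + 4/3) = 565*(38/33) = 21470/33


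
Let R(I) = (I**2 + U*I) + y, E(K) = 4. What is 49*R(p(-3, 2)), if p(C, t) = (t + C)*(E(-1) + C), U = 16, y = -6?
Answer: -1029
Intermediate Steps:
p(C, t) = (4 + C)*(C + t) (p(C, t) = (t + C)*(4 + C) = (C + t)*(4 + C) = (4 + C)*(C + t))
R(I) = -6 + I**2 + 16*I (R(I) = (I**2 + 16*I) - 6 = -6 + I**2 + 16*I)
49*R(p(-3, 2)) = 49*(-6 + ((-3)**2 + 4*(-3) + 4*2 - 3*2)**2 + 16*((-3)**2 + 4*(-3) + 4*2 - 3*2)) = 49*(-6 + (9 - 12 + 8 - 6)**2 + 16*(9 - 12 + 8 - 6)) = 49*(-6 + (-1)**2 + 16*(-1)) = 49*(-6 + 1 - 16) = 49*(-21) = -1029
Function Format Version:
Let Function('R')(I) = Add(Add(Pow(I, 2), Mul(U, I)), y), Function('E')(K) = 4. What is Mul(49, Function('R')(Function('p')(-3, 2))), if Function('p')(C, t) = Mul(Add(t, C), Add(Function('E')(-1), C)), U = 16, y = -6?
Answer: -1029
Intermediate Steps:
Function('p')(C, t) = Mul(Add(4, C), Add(C, t)) (Function('p')(C, t) = Mul(Add(t, C), Add(4, C)) = Mul(Add(C, t), Add(4, C)) = Mul(Add(4, C), Add(C, t)))
Function('R')(I) = Add(-6, Pow(I, 2), Mul(16, I)) (Function('R')(I) = Add(Add(Pow(I, 2), Mul(16, I)), -6) = Add(-6, Pow(I, 2), Mul(16, I)))
Mul(49, Function('R')(Function('p')(-3, 2))) = Mul(49, Add(-6, Pow(Add(Pow(-3, 2), Mul(4, -3), Mul(4, 2), Mul(-3, 2)), 2), Mul(16, Add(Pow(-3, 2), Mul(4, -3), Mul(4, 2), Mul(-3, 2))))) = Mul(49, Add(-6, Pow(Add(9, -12, 8, -6), 2), Mul(16, Add(9, -12, 8, -6)))) = Mul(49, Add(-6, Pow(-1, 2), Mul(16, -1))) = Mul(49, Add(-6, 1, -16)) = Mul(49, -21) = -1029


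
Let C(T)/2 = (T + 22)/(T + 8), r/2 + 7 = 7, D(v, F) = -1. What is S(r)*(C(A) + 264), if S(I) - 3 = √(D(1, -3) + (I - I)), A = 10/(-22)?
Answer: 67158/83 + 22386*I/83 ≈ 809.13 + 269.71*I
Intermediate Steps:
A = -5/11 (A = 10*(-1/22) = -5/11 ≈ -0.45455)
r = 0 (r = -14 + 2*7 = -14 + 14 = 0)
S(I) = 3 + I (S(I) = 3 + √(-1 + (I - I)) = 3 + √(-1 + 0) = 3 + √(-1) = 3 + I)
C(T) = 2*(22 + T)/(8 + T) (C(T) = 2*((T + 22)/(T + 8)) = 2*((22 + T)/(8 + T)) = 2*(22 + T)/(8 + T))
S(r)*(C(A) + 264) = (3 + I)*(2*(22 - 5/11)/(8 - 5/11) + 264) = (3 + I)*(2*(237/11)/(83/11) + 264) = (3 + I)*(2*(11/83)*(237/11) + 264) = (3 + I)*(474/83 + 264) = (3 + I)*(22386/83) = 67158/83 + 22386*I/83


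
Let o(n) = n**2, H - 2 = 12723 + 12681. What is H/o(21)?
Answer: 25406/441 ≈ 57.610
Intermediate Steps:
H = 25406 (H = 2 + (12723 + 12681) = 2 + 25404 = 25406)
H/o(21) = 25406/(21**2) = 25406/441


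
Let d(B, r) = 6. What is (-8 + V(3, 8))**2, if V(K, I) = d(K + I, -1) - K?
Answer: 25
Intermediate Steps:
V(K, I) = 6 - K
(-8 + V(3, 8))**2 = (-8 + (6 - 1*3))**2 = (-8 + (6 - 3))**2 = (-8 + 3)**2 = (-5)**2 = 25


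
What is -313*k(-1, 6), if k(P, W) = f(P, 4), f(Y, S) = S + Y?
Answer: -939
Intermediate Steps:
k(P, W) = 4 + P
-313*k(-1, 6) = -313*(4 - 1) = -313*3 = -939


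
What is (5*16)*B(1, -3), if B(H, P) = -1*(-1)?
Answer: 80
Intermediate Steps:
B(H, P) = 1
(5*16)*B(1, -3) = (5*16)*1 = 80*1 = 80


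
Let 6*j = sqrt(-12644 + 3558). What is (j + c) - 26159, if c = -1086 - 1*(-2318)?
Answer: -24927 + I*sqrt(9086)/6 ≈ -24927.0 + 15.887*I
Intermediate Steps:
c = 1232 (c = -1086 + 2318 = 1232)
j = I*sqrt(9086)/6 (j = sqrt(-12644 + 3558)/6 = sqrt(-9086)/6 = (I*sqrt(9086))/6 = I*sqrt(9086)/6 ≈ 15.887*I)
(j + c) - 26159 = (I*sqrt(9086)/6 + 1232) - 26159 = (1232 + I*sqrt(9086)/6) - 26159 = -24927 + I*sqrt(9086)/6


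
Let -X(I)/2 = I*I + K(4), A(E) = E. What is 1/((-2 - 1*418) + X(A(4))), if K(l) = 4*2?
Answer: -1/468 ≈ -0.0021368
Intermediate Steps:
K(l) = 8
X(I) = -16 - 2*I² (X(I) = -2*(I*I + 8) = -2*(I² + 8) = -2*(8 + I²) = -16 - 2*I²)
1/((-2 - 1*418) + X(A(4))) = 1/((-2 - 1*418) + (-16 - 2*4²)) = 1/((-2 - 418) + (-16 - 2*16)) = 1/(-420 + (-16 - 32)) = 1/(-420 - 48) = 1/(-468) = -1/468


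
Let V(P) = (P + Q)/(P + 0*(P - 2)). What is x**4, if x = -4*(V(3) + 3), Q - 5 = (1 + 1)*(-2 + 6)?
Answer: 100000000/81 ≈ 1.2346e+6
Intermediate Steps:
Q = 13 (Q = 5 + (1 + 1)*(-2 + 6) = 5 + 2*4 = 5 + 8 = 13)
V(P) = (13 + P)/P (V(P) = (P + 13)/(P + 0*(P - 2)) = (13 + P)/(P + 0*(-2 + P)) = (13 + P)/(P + 0) = (13 + P)/P)
x = -100/3 (x = -4*((13 + 3)/3 + 3) = -4*((1/3)*16 + 3) = -4*(16/3 + 3) = -4*25/3 = -100/3 ≈ -33.333)
x**4 = (-100/3)**4 = 100000000/81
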